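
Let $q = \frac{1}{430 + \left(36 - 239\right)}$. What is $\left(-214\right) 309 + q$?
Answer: $- \frac{15010601}{227} \approx -66126.0$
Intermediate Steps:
$q = \frac{1}{227}$ ($q = \frac{1}{430 - 203} = \frac{1}{227} \approx 0.0044053$)
$\left(-214\right) 309 + q = \left(-214\right) 309 + \frac{1}{227} = -66126 + \frac{1}{227} = - \frac{15010601}{227}$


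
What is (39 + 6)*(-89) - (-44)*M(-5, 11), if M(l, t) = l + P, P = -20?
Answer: -5105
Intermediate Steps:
M(l, t) = -20 + l (M(l, t) = l - 20 = -20 + l)
(39 + 6)*(-89) - (-44)*M(-5, 11) = (39 + 6)*(-89) - (-44)*(-20 - 5) = 45*(-89) - (-44)*(-25) = -4005 - 1*1100 = -4005 - 1100 = -5105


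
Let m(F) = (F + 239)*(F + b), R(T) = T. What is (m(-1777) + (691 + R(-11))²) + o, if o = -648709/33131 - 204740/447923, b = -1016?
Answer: 1441011809016055/302859937 ≈ 4.7580e+6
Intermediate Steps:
m(F) = (-1016 + F)*(239 + F) (m(F) = (F + 239)*(F - 1016) = (239 + F)*(-1016 + F) = (-1016 + F)*(239 + F))
o = -6068467803/302859937 (o = -648709*1/33131 - 204740*1/447923 = -648709/33131 - 204740/447923 = -6068467803/302859937 ≈ -20.037)
(m(-1777) + (691 + R(-11))²) + o = ((-242824 + (-1777)² - 777*(-1777)) + (691 - 11)²) - 6068467803/302859937 = ((-242824 + 3157729 + 1380729) + 680²) - 6068467803/302859937 = (4295634 + 462400) - 6068467803/302859937 = 4758034 - 6068467803/302859937 = 1441011809016055/302859937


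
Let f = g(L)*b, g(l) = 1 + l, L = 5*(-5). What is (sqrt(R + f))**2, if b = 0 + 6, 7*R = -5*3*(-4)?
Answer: -948/7 ≈ -135.43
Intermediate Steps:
L = -25
R = 60/7 (R = (-5*3*(-4))/7 = (-15*(-4))/7 = (1/7)*60 = 60/7 ≈ 8.5714)
b = 6
f = -144 (f = (1 - 25)*6 = -24*6 = -144)
(sqrt(R + f))**2 = (sqrt(60/7 - 144))**2 = (sqrt(-948/7))**2 = (2*I*sqrt(1659)/7)**2 = -948/7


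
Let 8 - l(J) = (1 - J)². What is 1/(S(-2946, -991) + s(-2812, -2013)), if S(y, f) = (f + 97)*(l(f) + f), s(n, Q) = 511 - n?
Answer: 1/880635341 ≈ 1.1355e-9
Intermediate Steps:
l(J) = 8 - (1 - J)²
S(y, f) = (97 + f)*(8 + f - (-1 + f)²) (S(y, f) = (f + 97)*((8 - (-1 + f)²) + f) = (97 + f)*(8 + f - (-1 + f)²))
1/(S(-2946, -991) + s(-2812, -2013)) = 1/((679 - 1*(-991)³ - 94*(-991)² + 298*(-991)) + (511 - 1*(-2812))) = 1/((679 - 1*(-973242271) - 94*982081 - 295318) + (511 + 2812)) = 1/((679 + 973242271 - 92315614 - 295318) + 3323) = 1/(880632018 + 3323) = 1/880635341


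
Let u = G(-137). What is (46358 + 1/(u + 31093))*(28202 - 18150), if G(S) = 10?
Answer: 14493706139500/31103 ≈ 4.6599e+8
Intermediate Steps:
u = 10
(46358 + 1/(u + 31093))*(28202 - 18150) = (46358 + 1/(10 + 31093))*(28202 - 18150) = (46358 + 1/31103)*10052 = (1441872875/31103)*10052 = 14493706139500/31103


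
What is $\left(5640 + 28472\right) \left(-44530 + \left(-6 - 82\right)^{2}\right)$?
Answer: $-1254844032$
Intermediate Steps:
$\left(5640 + 28472\right) \left(-44530 + \left(-6 - 82\right)^{2}\right) = 34112 \left(-44530 + \left(-88\right)^{2}\right) = 34112 \left(-44530 + 7744\right) = 34112 \left(-36786\right) = -1254844032$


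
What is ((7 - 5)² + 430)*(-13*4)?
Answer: -22568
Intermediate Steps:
((7 - 5)² + 430)*(-13*4) = (2² + 430)*(-52) = (4 + 430)*(-52) = 434*(-52) = -22568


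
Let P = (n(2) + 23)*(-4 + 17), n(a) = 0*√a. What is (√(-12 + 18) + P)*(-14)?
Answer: -4186 - 14*√6 ≈ -4220.3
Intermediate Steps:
n(a) = 0
P = 299 (P = (0 + 23)*(-4 + 17) = 23*13 = 299)
(√(-12 + 18) + P)*(-14) = (√(-12 + 18) + 299)*(-14) = (√6 + 299)*(-14) = (299 + √6)*(-14) = -4186 - 14*√6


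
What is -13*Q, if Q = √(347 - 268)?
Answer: -13*√79 ≈ -115.55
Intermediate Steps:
Q = √79 ≈ 8.8882
-13*Q = -13*√79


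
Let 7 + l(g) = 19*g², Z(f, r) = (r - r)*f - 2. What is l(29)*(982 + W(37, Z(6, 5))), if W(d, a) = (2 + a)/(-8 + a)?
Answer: 15684504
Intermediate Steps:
Z(f, r) = -2 (Z(f, r) = 0*f - 2 = 0 - 2 = -2)
W(d, a) = (2 + a)/(-8 + a)
l(g) = -7 + 19*g²
l(29)*(982 + W(37, Z(6, 5))) = (-7 + 19*29²)*(982 + (2 - 2)/(-8 - 2)) = (-7 + 19*841)*(982 + 0/(-10)) = (-7 + 15979)*(982 - ⅒*0) = 15972*(982 + 0) = 15972*982 = 15684504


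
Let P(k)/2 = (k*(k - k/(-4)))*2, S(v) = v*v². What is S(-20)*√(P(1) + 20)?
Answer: -40000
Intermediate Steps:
S(v) = v³
P(k) = 5*k² (P(k) = 2*((k*(k - k/(-4)))*2) = 2*((k*(k - k*(-1)/4))*2) = 2*((k*(k - (-1)*k/4))*2) = 2*((k*(k + k/4))*2) = 2*((k*(5*k/4))*2) = 2*((5*k²/4)*2) = 2*(5*k²/2) = 5*k²)
S(-20)*√(P(1) + 20) = (-20)³*√(5*1² + 20) = -8000*√(5*1 + 20) = -8000*√(5 + 20) = -8000*√25 = -8000*5 = -40000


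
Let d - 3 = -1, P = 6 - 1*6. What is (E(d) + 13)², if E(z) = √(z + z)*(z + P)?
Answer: 289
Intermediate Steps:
P = 0 (P = 6 - 6 = 0)
d = 2 (d = 3 - 1 = 2)
E(z) = √2*z^(3/2) (E(z) = √(z + z)*(z + 0) = √(2*z)*z = (√2*√z)*z = √2*z^(3/2))
(E(d) + 13)² = (√2*2^(3/2) + 13)² = (√2*(2*√2) + 13)² = (4 + 13)² = 17² = 289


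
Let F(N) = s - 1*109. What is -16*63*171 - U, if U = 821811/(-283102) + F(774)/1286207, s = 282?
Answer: -62762919198397721/364127774114 ≈ -1.7237e+5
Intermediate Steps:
F(N) = 173 (F(N) = 282 - 1*109 = 282 - 109 = 173)
U = -1056970084231/364127774114 (U = 821811/(-283102) + 173/1286207 = 821811*(-1/283102) + 173*(1/1286207) = -821811/283102 + 173/1286207 = -1056970084231/364127774114 ≈ -2.9027)
-16*63*171 - U = -16*63*171 - 1*(-1056970084231/364127774114) = -1008*171 + 1056970084231/364127774114 = -172368 + 1056970084231/364127774114 = -62762919198397721/364127774114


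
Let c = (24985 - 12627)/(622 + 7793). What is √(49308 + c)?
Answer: √387968131430/2805 ≈ 222.06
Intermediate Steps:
c = 12358/8415 ≈ 1.4686
√(49308 + c) = √(49308 + 12358/8415) = √(414939178/8415) = √387968131430/2805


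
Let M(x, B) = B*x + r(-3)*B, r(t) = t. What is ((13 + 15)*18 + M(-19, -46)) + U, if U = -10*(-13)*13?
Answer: 3206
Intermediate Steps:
U = 1690 (U = 130*13 = 1690)
M(x, B) = -3*B + B*x (M(x, B) = B*x - 3*B = -3*B + B*x)
((13 + 15)*18 + M(-19, -46)) + U = ((13 + 15)*18 - 46*(-3 - 19)) + 1690 = (28*18 - 46*(-22)) + 1690 = (504 + 1012) + 1690 = 1516 + 1690 = 3206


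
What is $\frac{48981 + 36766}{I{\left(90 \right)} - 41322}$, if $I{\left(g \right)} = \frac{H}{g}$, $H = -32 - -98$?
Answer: $- \frac{1286205}{619819} \approx -2.0751$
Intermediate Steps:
$H = 66$ ($H = -32 + 98 = 66$)
$I{\left(g \right)} = \frac{66}{g}$
$\frac{48981 + 36766}{I{\left(90 \right)} - 41322} = \frac{48981 + 36766}{\frac{66}{90} - 41322} = \frac{85747}{66 \cdot \frac{1}{90} - 41322} = \frac{85747}{\frac{11}{15} - 41322} = \frac{85747}{- \frac{619819}{15}} = 85747 \left(- \frac{15}{619819}\right) = - \frac{1286205}{619819}$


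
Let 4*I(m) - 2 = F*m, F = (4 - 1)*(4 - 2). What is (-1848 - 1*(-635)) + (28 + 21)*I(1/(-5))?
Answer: -6016/5 ≈ -1203.2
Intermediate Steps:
F = 6 (F = 3*2 = 6)
I(m) = 1/2 + 3*m/2 (I(m) = 1/2 + (6*m)/4 = 1/2 + 3*m/2)
(-1848 - 1*(-635)) + (28 + 21)*I(1/(-5)) = (-1848 - 1*(-635)) + (28 + 21)*(1/2 + (3/2)/(-5)) = (-1848 + 635) + 49*(1/2 + (3/2)*(-1/5)) = -1213 + 49*(1/2 - 3/10) = -1213 + 49*(1/5) = -1213 + 49/5 = -6016/5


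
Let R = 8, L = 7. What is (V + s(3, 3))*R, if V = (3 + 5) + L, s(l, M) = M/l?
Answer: 128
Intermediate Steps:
V = 15 (V = (3 + 5) + 7 = 8 + 7 = 15)
(V + s(3, 3))*R = (15 + 3/3)*8 = (15 + 3*(⅓))*8 = (15 + 1)*8 = 16*8 = 128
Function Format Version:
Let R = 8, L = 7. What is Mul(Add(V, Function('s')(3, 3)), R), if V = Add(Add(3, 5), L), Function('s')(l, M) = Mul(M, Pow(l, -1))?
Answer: 128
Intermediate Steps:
V = 15 (V = Add(Add(3, 5), 7) = Add(8, 7) = 15)
Mul(Add(V, Function('s')(3, 3)), R) = Mul(Add(15, Mul(3, Pow(3, -1))), 8) = Mul(Add(15, Mul(3, Rational(1, 3))), 8) = Mul(Add(15, 1), 8) = Mul(16, 8) = 128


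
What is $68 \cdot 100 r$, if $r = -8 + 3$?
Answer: $-34000$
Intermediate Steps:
$r = -5$
$68 \cdot 100 r = 68 \cdot 100 \left(-5\right) = 6800 \left(-5\right) = -34000$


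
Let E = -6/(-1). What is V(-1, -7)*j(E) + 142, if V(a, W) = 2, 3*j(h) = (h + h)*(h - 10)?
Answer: 110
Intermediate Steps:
E = 6 (E = -6*(-1) = 6)
j(h) = 2*h*(-10 + h)/3 (j(h) = ((h + h)*(h - 10))/3 = ((2*h)*(-10 + h))/3 = (2*h*(-10 + h))/3 = 2*h*(-10 + h)/3)
V(-1, -7)*j(E) + 142 = 2*((⅔)*6*(-10 + 6)) + 142 = 2*((⅔)*6*(-4)) + 142 = 2*(-16) + 142 = -32 + 142 = 110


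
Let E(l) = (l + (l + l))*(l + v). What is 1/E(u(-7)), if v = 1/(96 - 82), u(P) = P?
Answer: 2/291 ≈ 0.0068729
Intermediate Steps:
v = 1/14 ≈ 0.071429
E(l) = 3*l*(1/14 + l) (E(l) = (l + (l + l))*(l + 1/14) = (l + 2*l)*(1/14 + l) = (3*l)*(1/14 + l) = 3*l*(1/14 + l))
1/E(u(-7)) = 1/((3/14)*(-7)*(1 + 14*(-7))) = 1/((3/14)*(-7)*(1 - 98)) = 1/((3/14)*(-7)*(-97)) = 1/(291/2) = 2/291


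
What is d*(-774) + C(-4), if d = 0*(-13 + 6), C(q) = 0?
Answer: 0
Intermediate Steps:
d = 0 (d = 0*(-7) = 0)
d*(-774) + C(-4) = 0*(-774) + 0 = 0 + 0 = 0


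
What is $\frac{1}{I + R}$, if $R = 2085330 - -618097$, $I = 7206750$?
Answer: $\frac{1}{9910177} \approx 1.0091 \cdot 10^{-7}$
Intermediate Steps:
$R = 2703427$ ($R = 2085330 + 618097 = 2703427$)
$\frac{1}{I + R} = \frac{1}{7206750 + 2703427} = \frac{1}{9910177}$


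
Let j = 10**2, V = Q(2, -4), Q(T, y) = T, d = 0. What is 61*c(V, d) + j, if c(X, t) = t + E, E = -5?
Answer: -205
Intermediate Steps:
V = 2
c(X, t) = -5 + t (c(X, t) = t - 5 = -5 + t)
j = 100
61*c(V, d) + j = 61*(-5 + 0) + 100 = 61*(-5) + 100 = -305 + 100 = -205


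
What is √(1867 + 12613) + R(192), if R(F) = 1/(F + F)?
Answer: 1/384 + 4*√905 ≈ 120.34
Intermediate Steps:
R(F) = 1/(2*F)
√(1867 + 12613) + R(192) = √(1867 + 12613) + (½)/192 = √14480 + (½)*(1/192) = 4*√905 + 1/384 = 1/384 + 4*√905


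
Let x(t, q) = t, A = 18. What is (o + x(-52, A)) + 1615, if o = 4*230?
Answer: 2483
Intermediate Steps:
o = 920
(o + x(-52, A)) + 1615 = (920 - 52) + 1615 = 868 + 1615 = 2483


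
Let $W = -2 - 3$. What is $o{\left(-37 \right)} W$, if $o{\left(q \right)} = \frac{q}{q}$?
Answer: $-5$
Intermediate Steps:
$W = -5$
$o{\left(q \right)} = 1$
$o{\left(-37 \right)} W = 1 \left(-5\right) = -5$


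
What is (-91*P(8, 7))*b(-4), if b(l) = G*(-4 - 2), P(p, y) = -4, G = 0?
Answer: 0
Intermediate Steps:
b(l) = 0 (b(l) = 0*(-4 - 2) = 0*(-6) = 0)
(-91*P(8, 7))*b(-4) = -91*(-4)*0 = 364*0 = 0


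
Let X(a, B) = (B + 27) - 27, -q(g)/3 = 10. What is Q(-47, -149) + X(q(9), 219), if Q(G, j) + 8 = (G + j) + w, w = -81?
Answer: -66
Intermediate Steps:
q(g) = -30 (q(g) = -3*10 = -30)
X(a, B) = B (X(a, B) = (27 + B) - 27 = B)
Q(G, j) = -89 + G + j (Q(G, j) = -8 + ((G + j) - 81) = -8 + (-81 + G + j) = -89 + G + j)
Q(-47, -149) + X(q(9), 219) = (-89 - 47 - 149) + 219 = -285 + 219 = -66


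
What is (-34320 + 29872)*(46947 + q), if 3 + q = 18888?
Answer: -292820736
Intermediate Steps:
q = 18885 (q = -3 + 18888 = 18885)
(-34320 + 29872)*(46947 + q) = (-34320 + 29872)*(46947 + 18885) = -4448*65832 = -292820736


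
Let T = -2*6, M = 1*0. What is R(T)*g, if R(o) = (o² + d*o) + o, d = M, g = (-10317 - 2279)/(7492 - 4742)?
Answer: -75576/125 ≈ -604.61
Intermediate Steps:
g = -6298/1375 (g = -12596/2750 = -12596*1/2750 = -6298/1375 ≈ -4.5804)
M = 0
d = 0
T = -12
R(o) = o + o² (R(o) = (o² + 0*o) + o = (o² + 0) + o = o² + o = o + o²)
R(T)*g = -12*(1 - 12)*(-6298/1375) = -12*(-11)*(-6298/1375) = 132*(-6298/1375) = -75576/125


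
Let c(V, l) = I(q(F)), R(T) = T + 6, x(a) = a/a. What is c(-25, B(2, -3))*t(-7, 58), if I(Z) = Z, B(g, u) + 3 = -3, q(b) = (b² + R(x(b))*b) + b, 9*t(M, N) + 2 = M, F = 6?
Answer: -84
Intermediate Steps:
x(a) = 1
t(M, N) = -2/9 + M/9
R(T) = 6 + T
q(b) = b² + 8*b (q(b) = (b² + (6 + 1)*b) + b = (b² + 7*b) + b = b² + 8*b)
B(g, u) = -6 (B(g, u) = -3 - 3 = -6)
c(V, l) = 84 (c(V, l) = 6*(8 + 6) = 6*14 = 84)
c(-25, B(2, -3))*t(-7, 58) = 84*(-2/9 + (⅑)*(-7)) = 84*(-2/9 - 7/9) = 84*(-1) = -84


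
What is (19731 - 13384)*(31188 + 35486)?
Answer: 423179878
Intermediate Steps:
(19731 - 13384)*(31188 + 35486) = 6347*66674 = 423179878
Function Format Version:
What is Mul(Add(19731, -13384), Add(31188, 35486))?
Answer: 423179878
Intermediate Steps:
Mul(Add(19731, -13384), Add(31188, 35486)) = Mul(6347, 66674) = 423179878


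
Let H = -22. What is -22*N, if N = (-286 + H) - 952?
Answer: 27720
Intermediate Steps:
N = -1260 (N = (-286 - 22) - 952 = -308 - 952 = -1260)
-22*N = -22*(-1260) = 27720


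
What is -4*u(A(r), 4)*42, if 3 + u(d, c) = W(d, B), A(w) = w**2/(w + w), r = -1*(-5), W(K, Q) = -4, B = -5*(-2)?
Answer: 1176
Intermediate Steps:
B = 10
r = 5
A(w) = w/2 (A(w) = w**2/((2*w)) = (1/(2*w))*w**2 = w/2)
u(d, c) = -7 (u(d, c) = -3 - 4 = -7)
-4*u(A(r), 4)*42 = -4*(-7)*42 = 28*42 = 1176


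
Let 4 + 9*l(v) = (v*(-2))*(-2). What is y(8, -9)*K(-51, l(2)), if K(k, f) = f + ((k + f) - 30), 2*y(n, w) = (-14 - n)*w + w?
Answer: -15141/2 ≈ -7570.5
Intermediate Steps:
l(v) = -4/9 + 4*v/9 (l(v) = -4/9 + ((v*(-2))*(-2))/9 = -4/9 + (-2*v*(-2))/9 = -4/9 + (4*v)/9 = -4/9 + 4*v/9)
y(n, w) = w/2 + w*(-14 - n)/2 (y(n, w) = ((-14 - n)*w + w)/2 = (w*(-14 - n) + w)/2 = (w + w*(-14 - n))/2 = w/2 + w*(-14 - n)/2)
K(k, f) = -30 + k + 2*f (K(k, f) = f + ((f + k) - 30) = f + (-30 + f + k) = -30 + k + 2*f)
y(8, -9)*K(-51, l(2)) = (-½*(-9)*(13 + 8))*(-30 - 51 + 2*(-4/9 + (4/9)*2)) = (-½*(-9)*21)*(-30 - 51 + 2*(-4/9 + 8/9)) = 189*(-30 - 51 + 2*(4/9))/2 = 189*(-30 - 51 + 8/9)/2 = (189/2)*(-721/9) = -15141/2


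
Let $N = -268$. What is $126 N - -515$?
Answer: $-33253$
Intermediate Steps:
$126 N - -515 = 126 \left(-268\right) - -515 = -33768 + 515 = -33253$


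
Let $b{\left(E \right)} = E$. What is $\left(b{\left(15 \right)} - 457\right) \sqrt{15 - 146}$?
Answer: $- 442 i \sqrt{131} \approx - 5058.9 i$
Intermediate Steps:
$\left(b{\left(15 \right)} - 457\right) \sqrt{15 - 146} = \left(15 - 457\right) \sqrt{15 - 146} = - 442 \sqrt{-131} = - 442 i \sqrt{131}$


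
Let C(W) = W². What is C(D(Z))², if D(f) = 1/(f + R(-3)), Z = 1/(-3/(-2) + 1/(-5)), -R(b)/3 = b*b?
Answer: 28561/13521270961 ≈ 2.1123e-6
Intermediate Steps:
R(b) = -3*b² (R(b) = -3*b*b = -3*b²)
Z = 10/13 (Z = 1/(-3*(-½) + 1*(-⅕)) = 1/(3/2 - ⅕) = 1/(13/10) = 10/13 ≈ 0.76923)
D(f) = 1/(-27 + f) (D(f) = 1/(f - 3*(-3)²) = 1/(f - 3*9) = 1/(f - 27) = 1/(-27 + f))
C(D(Z))² = ((1/(-27 + 10/13))²)² = ((1/(-341/13))²)² = ((-13/341)²)² = (169/116281)² = 28561/13521270961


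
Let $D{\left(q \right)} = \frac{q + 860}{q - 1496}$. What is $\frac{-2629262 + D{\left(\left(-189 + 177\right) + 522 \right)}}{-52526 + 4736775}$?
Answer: $- \frac{1296226851}{2309334757} \approx -0.5613$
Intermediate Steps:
$D{\left(q \right)} = \frac{860 + q}{-1496 + q}$
$\frac{-2629262 + D{\left(\left(-189 + 177\right) + 522 \right)}}{-52526 + 4736775} = \frac{-2629262 + \frac{860 + \left(\left(-189 + 177\right) + 522\right)}{-1496 + \left(\left(-189 + 177\right) + 522\right)}}{-52526 + 4736775} = \frac{-2629262 + \frac{860 + \left(-12 + 522\right)}{-1496 + \left(-12 + 522\right)}}{4684249} = \left(-2629262 + \frac{860 + 510}{-1496 + 510}\right) \frac{1}{4684249} = \left(-2629262 + \frac{1}{-986} \cdot 1370\right) \frac{1}{4684249} = \left(-2629262 - \frac{685}{493}\right) \frac{1}{4684249} = \left(- \frac{1296226851}{493}\right) \frac{1}{4684249} = - \frac{1296226851}{2309334757}$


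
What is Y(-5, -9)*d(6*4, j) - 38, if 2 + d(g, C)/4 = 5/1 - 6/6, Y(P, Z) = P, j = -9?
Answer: -78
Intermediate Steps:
d(g, C) = 8 (d(g, C) = -8 + 4*(5/1 - 6/6) = -8 + 4*(5*1 - 6*1/6) = -8 + 4*(5 - 1) = -8 + 4*4 = -8 + 16 = 8)
Y(-5, -9)*d(6*4, j) - 38 = -5*8 - 38 = -40 - 38 = -78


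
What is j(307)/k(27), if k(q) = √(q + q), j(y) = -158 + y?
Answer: 149*√6/18 ≈ 20.276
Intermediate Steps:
k(q) = √2*√q (k(q) = √(2*q) = √2*√q)
j(307)/k(27) = (-158 + 307)/((√2*√27)) = 149/((√2*(3*√3))) = 149/((3*√6)) = 149*(√6/18) = 149*√6/18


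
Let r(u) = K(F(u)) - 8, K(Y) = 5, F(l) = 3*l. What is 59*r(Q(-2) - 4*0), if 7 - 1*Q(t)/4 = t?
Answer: -177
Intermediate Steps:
Q(t) = 28 - 4*t
r(u) = -3 (r(u) = 5 - 8 = -3)
59*r(Q(-2) - 4*0) = 59*(-3) = -177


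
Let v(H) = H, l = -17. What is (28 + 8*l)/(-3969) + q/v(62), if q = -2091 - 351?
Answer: -179363/4557 ≈ -39.360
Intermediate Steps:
q = -2442
(28 + 8*l)/(-3969) + q/v(62) = (28 + 8*(-17))/(-3969) - 2442/62 = (28 - 136)*(-1/3969) - 2442*1/62 = -108*(-1/3969) - 1221/31 = 4/147 - 1221/31 = -179363/4557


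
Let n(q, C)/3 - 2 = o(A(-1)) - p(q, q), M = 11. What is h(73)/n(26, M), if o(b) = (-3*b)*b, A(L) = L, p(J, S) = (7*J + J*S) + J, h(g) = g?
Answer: -73/2655 ≈ -0.027495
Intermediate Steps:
p(J, S) = 8*J + J*S
o(b) = -3*b²
n(q, C) = -3 - 3*q*(8 + q) (n(q, C) = 6 + 3*(-3*(-1)² - q*(8 + q)) = 6 + 3*(-3*1 - q*(8 + q)) = 6 + 3*(-3 - q*(8 + q)) = 6 + (-9 - 3*q*(8 + q)) = -3 - 3*q*(8 + q))
h(73)/n(26, M) = 73/(-3 - 3*26*(8 + 26)) = 73/(-3 - 3*26*34) = 73/(-3 - 2652) = 73/(-2655) = 73*(-1/2655) = -73/2655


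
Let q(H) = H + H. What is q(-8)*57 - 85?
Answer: -997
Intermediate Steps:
q(H) = 2*H
q(-8)*57 - 85 = (2*(-8))*57 - 85 = -16*57 - 85 = -912 - 85 = -997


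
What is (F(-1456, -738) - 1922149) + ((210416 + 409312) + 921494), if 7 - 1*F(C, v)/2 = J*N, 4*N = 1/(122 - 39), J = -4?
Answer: -31615777/83 ≈ -3.8091e+5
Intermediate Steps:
N = 1/332 (N = 1/(4*(122 - 39)) = (¼)/83 = (¼)*(1/83) = 1/332 ≈ 0.0030120)
F(C, v) = 1164/83 (F(C, v) = 14 - (-8)/332 = 14 - 2*(-1/83) = 14 + 2/83 = 1164/83)
(F(-1456, -738) - 1922149) + ((210416 + 409312) + 921494) = (1164/83 - 1922149) + ((210416 + 409312) + 921494) = -159537203/83 + (619728 + 921494) = -159537203/83 + 1541222 = -31615777/83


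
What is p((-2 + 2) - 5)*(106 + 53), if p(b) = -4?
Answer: -636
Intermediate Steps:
p((-2 + 2) - 5)*(106 + 53) = -4*(106 + 53) = -4*159 = -636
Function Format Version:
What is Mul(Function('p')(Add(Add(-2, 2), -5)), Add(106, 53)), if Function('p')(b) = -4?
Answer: -636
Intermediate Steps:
Mul(Function('p')(Add(Add(-2, 2), -5)), Add(106, 53)) = Mul(-4, Add(106, 53)) = Mul(-4, 159) = -636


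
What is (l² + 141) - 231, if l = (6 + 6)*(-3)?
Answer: 1206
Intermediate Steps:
l = -36 (l = 12*(-3) = -36)
(l² + 141) - 231 = ((-36)² + 141) - 231 = (1296 + 141) - 231 = 1437 - 231 = 1206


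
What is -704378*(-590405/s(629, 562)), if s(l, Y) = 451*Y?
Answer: 207934146545/126731 ≈ 1.6408e+6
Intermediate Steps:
-704378*(-590405/s(629, 562)) = -704378/((451*562)/(-590405)) = -704378/(253462*(-1/590405)) = -704378/(-253462/590405) = -704378*(-590405/253462) = 207934146545/126731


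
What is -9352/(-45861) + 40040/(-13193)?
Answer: -1712893504/605044173 ≈ -2.8310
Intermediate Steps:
-9352/(-45861) + 40040/(-13193) = -9352*(-1/45861) + 40040*(-1/13193) = 9352/45861 - 40040/13193 = -1712893504/605044173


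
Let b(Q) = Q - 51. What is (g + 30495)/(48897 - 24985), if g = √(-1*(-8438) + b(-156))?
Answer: 30495/23912 + √8231/23912 ≈ 1.2791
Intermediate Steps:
b(Q) = -51 + Q
g = √8231 (g = √(-1*(-8438) + (-51 - 156)) = √(8438 - 207) = √8231 ≈ 90.725)
(g + 30495)/(48897 - 24985) = (√8231 + 30495)/(48897 - 24985) = (30495 + √8231)/23912 = (30495 + √8231)*(1/23912) = 30495/23912 + √8231/23912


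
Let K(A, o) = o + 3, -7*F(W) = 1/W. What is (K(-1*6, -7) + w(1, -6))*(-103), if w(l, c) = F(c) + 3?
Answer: 4223/42 ≈ 100.55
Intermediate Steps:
F(W) = -1/(7*W)
K(A, o) = 3 + o
w(l, c) = 3 - 1/(7*c) (w(l, c) = -1/(7*c) + 3 = 3 - 1/(7*c))
(K(-1*6, -7) + w(1, -6))*(-103) = ((3 - 7) + (3 - 1/7/(-6)))*(-103) = (-4 + (3 - 1/7*(-1/6)))*(-103) = (-4 + (3 + 1/42))*(-103) = (-4 + 127/42)*(-103) = -41/42*(-103) = 4223/42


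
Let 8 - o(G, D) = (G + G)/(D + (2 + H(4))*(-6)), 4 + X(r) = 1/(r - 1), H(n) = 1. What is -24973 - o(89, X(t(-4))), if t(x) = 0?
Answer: -574741/23 ≈ -24989.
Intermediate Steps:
X(r) = -4 + 1/(-1 + r) (X(r) = -4 + 1/(r - 1) = -4 + 1/(-1 + r))
o(G, D) = 8 - 2*G/(-18 + D) (o(G, D) = 8 - (G + G)/(D + (2 + 1)*(-6)) = 8 - 2*G/(D + 3*(-6)) = 8 - 2*G/(D - 18) = 8 - 2*G/(-18 + D))
-24973 - o(89, X(t(-4))) = -24973 - 2*(-72 - 1*89 + 4*((5 - 4*0)/(-1 + 0)))/(-18 + (5 - 4*0)/(-1 + 0)) = -24973 - 2*(-72 - 89 + 4*((5 + 0)/(-1)))/(-18 + (5 + 0)/(-1)) = -24973 - 2*(-72 - 89 + 4*(-1*5))/(-18 - 1*5) = -24973 - 2*(-72 - 89 + 4*(-5))/(-18 - 5) = -24973 - 2*(-72 - 89 - 20)/(-23) = -24973 - 2*(-1)*(-181)/23 = -24973 - 1*362/23 = -24973 - 362/23 = -574741/23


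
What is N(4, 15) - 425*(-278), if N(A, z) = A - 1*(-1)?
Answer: 118155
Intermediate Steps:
N(A, z) = 1 + A (N(A, z) = A + 1 = 1 + A)
N(4, 15) - 425*(-278) = (1 + 4) - 425*(-278) = 5 + 118150 = 118155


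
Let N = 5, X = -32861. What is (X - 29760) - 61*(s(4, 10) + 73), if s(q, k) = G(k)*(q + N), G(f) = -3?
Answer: -65427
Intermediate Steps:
s(q, k) = -15 - 3*q (s(q, k) = -3*(q + 5) = -3*(5 + q) = -15 - 3*q)
(X - 29760) - 61*(s(4, 10) + 73) = (-32861 - 29760) - 61*((-15 - 3*4) + 73) = -62621 - 61*((-15 - 12) + 73) = -62621 - 61*(-27 + 73) = -62621 - 61*46 = -62621 - 2806 = -65427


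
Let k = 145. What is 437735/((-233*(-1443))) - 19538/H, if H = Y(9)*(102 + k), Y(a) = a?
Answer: -143486203/19164483 ≈ -7.4871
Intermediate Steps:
H = 2223 (H = 9*(102 + 145) = 9*247 = 2223)
437735/((-233*(-1443))) - 19538/H = 437735/((-233*(-1443))) - 19538/2223 = 437735/336219 - 19538*1/2223 = 437735*(1/336219) - 19538/2223 = 437735/336219 - 19538/2223 = -143486203/19164483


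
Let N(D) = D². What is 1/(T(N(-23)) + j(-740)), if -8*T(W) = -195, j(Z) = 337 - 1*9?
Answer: 8/2819 ≈ 0.0028379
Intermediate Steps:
j(Z) = 328 (j(Z) = 337 - 9 = 328)
T(W) = 195/8 (T(W) = -⅛*(-195) = 195/8)
1/(T(N(-23)) + j(-740)) = 1/(195/8 + 328) = 1/(2819/8) = 8/2819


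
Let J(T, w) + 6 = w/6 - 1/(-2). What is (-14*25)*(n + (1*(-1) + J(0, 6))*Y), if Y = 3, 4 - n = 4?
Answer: 5775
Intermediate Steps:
n = 0 (n = 4 - 1*4 = 4 - 4 = 0)
J(T, w) = -11/2 + w/6 (J(T, w) = -6 + (w/6 - 1/(-2)) = -6 + (w*(⅙) - 1*(-½)) = -6 + (w/6 + ½) = -6 + (½ + w/6) = -11/2 + w/6)
(-14*25)*(n + (1*(-1) + J(0, 6))*Y) = (-14*25)*(0 + (1*(-1) + (-11/2 + (⅙)*6))*3) = -350*(0 + (-1 + (-11/2 + 1))*3) = -350*(0 + (-1 - 9/2)*3) = -350*(0 - 11/2*3) = -350*(0 - 33/2) = -350*(-33/2) = 5775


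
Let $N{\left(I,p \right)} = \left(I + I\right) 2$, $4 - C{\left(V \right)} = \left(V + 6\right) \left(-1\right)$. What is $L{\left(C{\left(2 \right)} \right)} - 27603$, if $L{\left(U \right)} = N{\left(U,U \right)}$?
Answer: $-27555$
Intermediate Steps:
$C{\left(V \right)} = 10 + V$ ($C{\left(V \right)} = 4 - \left(V + 6\right) \left(-1\right) = 4 - \left(6 + V\right) \left(-1\right) = 4 - \left(-6 - V\right) = 4 + \left(6 + V\right) = 10 + V$)
$N{\left(I,p \right)} = 4 I$ ($N{\left(I,p \right)} = 2 I 2 = 4 I$)
$L{\left(U \right)} = 4 U$
$L{\left(C{\left(2 \right)} \right)} - 27603 = 4 \left(10 + 2\right) - 27603 = 4 \cdot 12 - 27603 = 48 - 27603 = -27555$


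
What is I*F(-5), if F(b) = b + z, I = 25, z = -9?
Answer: -350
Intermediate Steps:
F(b) = -9 + b (F(b) = b - 9 = -9 + b)
I*F(-5) = 25*(-9 - 5) = 25*(-14) = -350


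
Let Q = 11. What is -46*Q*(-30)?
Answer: 15180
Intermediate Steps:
-46*Q*(-30) = -46*11*(-30) = -506*(-30) = 15180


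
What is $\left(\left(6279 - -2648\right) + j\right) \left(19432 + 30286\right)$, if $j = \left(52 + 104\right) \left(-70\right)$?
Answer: $-99087974$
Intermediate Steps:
$j = -10920$ ($j = 156 \left(-70\right) = -10920$)
$\left(\left(6279 - -2648\right) + j\right) \left(19432 + 30286\right) = \left(\left(6279 - -2648\right) - 10920\right) \left(19432 + 30286\right) = \left(\left(6279 + 2648\right) - 10920\right) 49718 = \left(8927 - 10920\right) 49718 = \left(-1993\right) 49718 = -99087974$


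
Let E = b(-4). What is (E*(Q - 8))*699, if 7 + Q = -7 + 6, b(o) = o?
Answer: 44736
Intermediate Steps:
E = -4
Q = -8 (Q = -7 + (-7 + 6) = -7 - 1 = -8)
(E*(Q - 8))*699 = -4*(-8 - 8)*699 = -4*(-16)*699 = 64*699 = 44736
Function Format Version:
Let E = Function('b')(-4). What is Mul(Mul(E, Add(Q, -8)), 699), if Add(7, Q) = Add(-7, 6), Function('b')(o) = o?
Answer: 44736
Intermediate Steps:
E = -4
Q = -8 (Q = Add(-7, Add(-7, 6)) = Add(-7, -1) = -8)
Mul(Mul(E, Add(Q, -8)), 699) = Mul(Mul(-4, Add(-8, -8)), 699) = Mul(Mul(-4, -16), 699) = Mul(64, 699) = 44736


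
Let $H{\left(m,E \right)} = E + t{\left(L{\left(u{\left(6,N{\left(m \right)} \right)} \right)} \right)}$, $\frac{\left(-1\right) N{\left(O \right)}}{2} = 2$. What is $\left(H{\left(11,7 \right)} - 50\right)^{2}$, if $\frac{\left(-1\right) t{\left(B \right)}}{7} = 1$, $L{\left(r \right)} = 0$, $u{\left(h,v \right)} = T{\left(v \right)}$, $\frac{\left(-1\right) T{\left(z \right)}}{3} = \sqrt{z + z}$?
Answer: $2500$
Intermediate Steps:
$N{\left(O \right)} = -4$ ($N{\left(O \right)} = \left(-2\right) 2 = -4$)
$T{\left(z \right)} = - 3 \sqrt{2} \sqrt{z}$ ($T{\left(z \right)} = - 3 \sqrt{z + z} = - 3 \sqrt{2 z} = - 3 \sqrt{2} \sqrt{z}$)
$u{\left(h,v \right)} = - 3 \sqrt{2} \sqrt{v}$
$t{\left(B \right)} = -7$ ($t{\left(B \right)} = \left(-7\right) 1 = -7$)
$H{\left(m,E \right)} = -7 + E$ ($H{\left(m,E \right)} = E - 7 = -7 + E$)
$\left(H{\left(11,7 \right)} - 50\right)^{2} = \left(\left(-7 + 7\right) - 50\right)^{2} = \left(0 - 50\right)^{2} = \left(-50\right)^{2} = 2500$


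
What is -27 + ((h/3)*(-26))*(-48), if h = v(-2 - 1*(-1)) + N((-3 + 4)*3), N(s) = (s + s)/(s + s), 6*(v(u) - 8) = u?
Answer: 10943/3 ≈ 3647.7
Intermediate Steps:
v(u) = 8 + u/6
N(s) = 1 (N(s) = (2*s)/((2*s)) = (2*s)*(1/(2*s)) = 1)
h = 53/6 (h = (8 + (-2 - 1*(-1))/6) + 1 = (8 + (-2 + 1)/6) + 1 = (8 + (1/6)*(-1)) + 1 = (8 - 1/6) + 1 = 47/6 + 1 = 53/6 ≈ 8.8333)
-27 + ((h/3)*(-26))*(-48) = -27 + (((53/6)/3)*(-26))*(-48) = -27 + (((53/6)*(1/3))*(-26))*(-48) = -27 + ((53/18)*(-26))*(-48) = -27 - 689/9*(-48) = -27 + 11024/3 = 10943/3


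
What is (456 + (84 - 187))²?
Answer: 124609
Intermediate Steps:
(456 + (84 - 187))² = (456 - 103)² = 353² = 124609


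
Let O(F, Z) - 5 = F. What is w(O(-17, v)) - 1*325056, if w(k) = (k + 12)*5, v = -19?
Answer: -325056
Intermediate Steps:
O(F, Z) = 5 + F
w(k) = 60 + 5*k (w(k) = (12 + k)*5 = 60 + 5*k)
w(O(-17, v)) - 1*325056 = (60 + 5*(5 - 17)) - 1*325056 = (60 + 5*(-12)) - 325056 = (60 - 60) - 325056 = 0 - 325056 = -325056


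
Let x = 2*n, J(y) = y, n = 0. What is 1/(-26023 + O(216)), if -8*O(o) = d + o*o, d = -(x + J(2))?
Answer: -4/127419 ≈ -3.1392e-5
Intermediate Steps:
x = 0 (x = 2*0 = 0)
d = -2 (d = -(0 + 2) = -1*2 = -2)
O(o) = 1/4 - o**2/8 (O(o) = -(-2 + o*o)/8 = -(-2 + o**2)/8 = 1/4 - o**2/8)
1/(-26023 + O(216)) = 1/(-26023 + (1/4 - 1/8*216**2)) = 1/(-26023 + (1/4 - 1/8*46656)) = 1/(-26023 + (1/4 - 5832)) = 1/(-26023 - 23327/4) = 1/(-127419/4) = -4/127419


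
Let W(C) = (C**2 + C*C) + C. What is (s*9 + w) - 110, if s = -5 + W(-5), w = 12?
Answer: 262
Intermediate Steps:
W(C) = C + 2*C**2 (W(C) = (C**2 + C**2) + C = 2*C**2 + C = C + 2*C**2)
s = 40 (s = -5 - 5*(1 + 2*(-5)) = -5 - 5*(1 - 10) = -5 - 5*(-9) = -5 + 45 = 40)
(s*9 + w) - 110 = (40*9 + 12) - 110 = (360 + 12) - 110 = 372 - 110 = 262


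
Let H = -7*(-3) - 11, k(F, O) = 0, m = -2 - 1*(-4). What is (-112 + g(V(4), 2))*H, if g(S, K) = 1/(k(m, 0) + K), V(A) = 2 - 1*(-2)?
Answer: -1115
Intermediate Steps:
V(A) = 4 (V(A) = 2 + 2 = 4)
m = 2 (m = -2 + 4 = 2)
g(S, K) = 1/K (g(S, K) = 1/(0 + K) = 1/K)
H = 10 (H = 21 - 11 = 10)
(-112 + g(V(4), 2))*H = (-112 + 1/2)*10 = (-112 + ½)*10 = -223/2*10 = -1115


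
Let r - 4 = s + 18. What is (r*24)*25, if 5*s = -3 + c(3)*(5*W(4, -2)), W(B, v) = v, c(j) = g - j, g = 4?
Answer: 11640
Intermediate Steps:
c(j) = 4 - j
s = -13/5 (s = (-3 + (4 - 1*3)*(5*(-2)))/5 = (-3 + (4 - 3)*(-10))/5 = (-3 + 1*(-10))/5 = (-3 - 10)/5 = (1/5)*(-13) = -13/5 ≈ -2.6000)
r = 97/5 (r = 4 + (-13/5 + 18) = 4 + 77/5 = 97/5 ≈ 19.400)
(r*24)*25 = ((97/5)*24)*25 = (2328/5)*25 = 11640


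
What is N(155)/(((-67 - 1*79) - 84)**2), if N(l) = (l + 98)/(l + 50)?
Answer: 11/471500 ≈ 2.3330e-5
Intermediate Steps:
N(l) = (98 + l)/(50 + l)
N(155)/(((-67 - 1*79) - 84)**2) = ((98 + 155)/(50 + 155))/(((-67 - 1*79) - 84)**2) = (253/205)/(((-67 - 79) - 84)**2) = ((1/205)*253)/((-146 - 84)**2) = 253/(205*((-230)**2)) = (253/205)/52900 = (253/205)*(1/52900) = 11/471500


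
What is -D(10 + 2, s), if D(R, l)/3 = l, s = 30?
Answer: -90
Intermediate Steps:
D(R, l) = 3*l
-D(10 + 2, s) = -3*30 = -1*90 = -90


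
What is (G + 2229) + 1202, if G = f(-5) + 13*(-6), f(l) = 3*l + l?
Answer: 3333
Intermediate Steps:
f(l) = 4*l
G = -98 (G = 4*(-5) + 13*(-6) = -20 - 78 = -98)
(G + 2229) + 1202 = (-98 + 2229) + 1202 = 2131 + 1202 = 3333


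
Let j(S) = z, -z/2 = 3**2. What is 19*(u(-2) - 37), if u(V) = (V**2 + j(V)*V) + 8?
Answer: 209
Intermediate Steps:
z = -18 (z = -2*3**2 = -2*9 = -18)
j(S) = -18
u(V) = 8 + V**2 - 18*V (u(V) = (V**2 - 18*V) + 8 = 8 + V**2 - 18*V)
19*(u(-2) - 37) = 19*((8 + (-2)**2 - 18*(-2)) - 37) = 19*((8 + 4 + 36) - 37) = 19*(48 - 37) = 19*11 = 209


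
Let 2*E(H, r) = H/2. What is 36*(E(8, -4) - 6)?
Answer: -144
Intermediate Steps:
E(H, r) = H/4 (E(H, r) = (H/2)/2 = H/4)
36*(E(8, -4) - 6) = 36*((¼)*8 - 6) = 36*(2 - 6) = 36*(-4) = -144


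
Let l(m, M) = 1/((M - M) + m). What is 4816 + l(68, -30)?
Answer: 327489/68 ≈ 4816.0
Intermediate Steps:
l(m, M) = 1/m (l(m, M) = 1/(0 + m) = 1/m)
4816 + l(68, -30) = 4816 + 1/68 = 327489/68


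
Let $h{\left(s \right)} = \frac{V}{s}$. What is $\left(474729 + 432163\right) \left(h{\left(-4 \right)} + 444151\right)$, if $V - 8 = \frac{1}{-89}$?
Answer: $\frac{35848770793535}{89} \approx 4.028 \cdot 10^{11}$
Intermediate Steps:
$V = \frac{711}{89}$ ($V = 8 + \frac{1}{-89} = 8 - \frac{1}{89} = \frac{711}{89} \approx 7.9888$)
$h{\left(s \right)} = \frac{711}{89 s}$
$\left(474729 + 432163\right) \left(h{\left(-4 \right)} + 444151\right) = \left(474729 + 432163\right) \left(\frac{711}{89 \left(-4\right)} + 444151\right) = 906892 \left(\frac{711}{89} \left(- \frac{1}{4}\right) + 444151\right) = 906892 \left(- \frac{711}{356} + 444151\right) = 906892 \cdot \frac{158117045}{356} = \frac{35848770793535}{89}$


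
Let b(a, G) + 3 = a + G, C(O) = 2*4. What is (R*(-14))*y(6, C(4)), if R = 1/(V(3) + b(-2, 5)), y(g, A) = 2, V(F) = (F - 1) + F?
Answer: -28/5 ≈ -5.6000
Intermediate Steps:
V(F) = -1 + 2*F (V(F) = (-1 + F) + F = -1 + 2*F)
C(O) = 8
b(a, G) = -3 + G + a (b(a, G) = -3 + (a + G) = -3 + (G + a) = -3 + G + a)
R = 1/5 (R = 1/((-1 + 2*3) + (-3 + 5 - 2)) = 1/((-1 + 6) + 0) = 1/(5 + 0) = 1/5 ≈ 0.20000)
(R*(-14))*y(6, C(4)) = ((1/5)*(-14))*2 = -14/5*2 = -28/5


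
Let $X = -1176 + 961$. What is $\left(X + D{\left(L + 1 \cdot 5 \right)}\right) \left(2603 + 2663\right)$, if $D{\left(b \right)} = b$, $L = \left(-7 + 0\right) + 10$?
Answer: $-1090062$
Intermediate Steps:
$X = -215$
$L = 3$ ($L = -7 + 10 = 3$)
$\left(X + D{\left(L + 1 \cdot 5 \right)}\right) \left(2603 + 2663\right) = \left(-215 + \left(3 + 1 \cdot 5\right)\right) \left(2603 + 2663\right) = \left(-215 + \left(3 + 5\right)\right) 5266 = \left(-215 + 8\right) 5266 = \left(-207\right) 5266 = -1090062$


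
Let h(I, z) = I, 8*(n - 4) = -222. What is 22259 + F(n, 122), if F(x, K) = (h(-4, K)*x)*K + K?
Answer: 33971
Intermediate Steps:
n = -95/4 (n = 4 + (⅛)*(-222) = 4 - 111/4 = -95/4 ≈ -23.750)
F(x, K) = K - 4*K*x (F(x, K) = (-4*x)*K + K = -4*K*x + K = K - 4*K*x)
22259 + F(n, 122) = 22259 + 122*(1 - 4*(-95/4)) = 22259 + 122*(1 + 95) = 22259 + 122*96 = 22259 + 11712 = 33971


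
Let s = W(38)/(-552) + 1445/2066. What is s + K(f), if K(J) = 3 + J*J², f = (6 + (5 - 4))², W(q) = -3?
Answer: 22362484917/190072 ≈ 1.1765e+5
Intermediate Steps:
f = 49 (f = (6 + 1)² = 7² = 49)
K(J) = 3 + J³
s = 133973/190072 (s = -3/(-552) + 1445/2066 = -3*(-1/552) + 1445*(1/2066) = 1/184 + 1445/2066 = 133973/190072 ≈ 0.70485)
s + K(f) = 133973/190072 + (3 + 49³) = 133973/190072 + (3 + 117649) = 133973/190072 + 117652 = 22362484917/190072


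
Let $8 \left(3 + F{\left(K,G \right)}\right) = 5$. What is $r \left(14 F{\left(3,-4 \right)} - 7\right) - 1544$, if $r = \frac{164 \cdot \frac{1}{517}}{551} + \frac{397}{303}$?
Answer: $- \frac{551295437827}{345258804} \approx -1596.8$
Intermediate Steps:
$F{\left(K,G \right)} = - \frac{19}{8}$ ($F{\left(K,G \right)} = -3 + \frac{1}{8} \cdot 5 = -3 + \frac{5}{8} = - \frac{19}{8}$)
$r = \frac{113141891}{86314701}$ ($r = 164 \cdot \frac{1}{517} \cdot \frac{1}{551} + 397 \cdot \frac{1}{303} = \frac{164}{517} \cdot \frac{1}{551} + \frac{397}{303} = \frac{164}{284867} + \frac{397}{303} = \frac{113141891}{86314701} \approx 1.3108$)
$r \left(14 F{\left(3,-4 \right)} - 7\right) - 1544 = \frac{113141891 \left(14 \left(- \frac{19}{8}\right) - 7\right)}{86314701} - 1544 = \frac{113141891 \left(- \frac{133}{4} - 7\right)}{86314701} - 1544 = \frac{113141891}{86314701} \left(- \frac{161}{4}\right) - 1544 = - \frac{18215844451}{345258804} - 1544 = - \frac{551295437827}{345258804}$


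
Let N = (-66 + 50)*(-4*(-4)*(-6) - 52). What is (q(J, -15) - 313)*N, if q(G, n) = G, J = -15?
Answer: -776704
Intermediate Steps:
N = 2368 (N = -16*(16*(-6) - 52) = -16*(-96 - 52) = -16*(-148) = 2368)
(q(J, -15) - 313)*N = (-15 - 313)*2368 = -328*2368 = -776704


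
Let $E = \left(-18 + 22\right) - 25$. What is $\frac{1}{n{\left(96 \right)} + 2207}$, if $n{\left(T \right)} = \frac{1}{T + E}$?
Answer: $\frac{75}{165526} \approx 0.0004531$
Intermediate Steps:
$E = -21$ ($E = 4 - 25 = -21$)
$n{\left(T \right)} = \frac{1}{-21 + T}$ ($n{\left(T \right)} = \frac{1}{T - 21} = \frac{1}{-21 + T}$)
$\frac{1}{n{\left(96 \right)} + 2207} = \frac{1}{\frac{1}{-21 + 96} + 2207} = \frac{1}{\frac{1}{75} + 2207} = \frac{1}{\frac{165526}{75}} = \frac{75}{165526}$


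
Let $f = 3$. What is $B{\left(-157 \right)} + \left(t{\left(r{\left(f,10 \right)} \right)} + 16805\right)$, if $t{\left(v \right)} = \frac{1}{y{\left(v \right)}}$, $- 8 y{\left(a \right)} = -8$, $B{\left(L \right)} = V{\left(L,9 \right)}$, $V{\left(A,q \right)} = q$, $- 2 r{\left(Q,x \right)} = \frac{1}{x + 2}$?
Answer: $16815$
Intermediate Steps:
$r{\left(Q,x \right)} = - \frac{1}{2 \left(2 + x\right)}$ ($r{\left(Q,x \right)} = - \frac{1}{2 \left(x + 2\right)} = - \frac{1}{2 \left(2 + x\right)}$)
$B{\left(L \right)} = 9$
$y{\left(a \right)} = 1$ ($y{\left(a \right)} = \left(- \frac{1}{8}\right) \left(-8\right) = 1$)
$t{\left(v \right)} = 1$ ($t{\left(v \right)} = 1^{-1} = 1$)
$B{\left(-157 \right)} + \left(t{\left(r{\left(f,10 \right)} \right)} + 16805\right) = 9 + \left(1 + 16805\right) = 9 + 16806 = 16815$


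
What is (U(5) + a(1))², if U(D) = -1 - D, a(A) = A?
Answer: 25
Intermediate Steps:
(U(5) + a(1))² = ((-1 - 1*5) + 1)² = ((-1 - 5) + 1)² = (-6 + 1)² = (-5)² = 25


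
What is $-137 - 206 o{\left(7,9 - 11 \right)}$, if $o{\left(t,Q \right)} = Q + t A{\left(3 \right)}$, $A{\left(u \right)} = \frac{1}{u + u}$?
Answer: $\frac{104}{3} \approx 34.667$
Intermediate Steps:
$A{\left(u \right)} = \frac{1}{2 u}$
$o{\left(t,Q \right)} = Q + \frac{t}{6}$ ($o{\left(t,Q \right)} = Q + t \frac{1}{2 \cdot 3} = Q + t \frac{1}{2} \cdot \frac{1}{3} = Q + t \frac{1}{6} = Q + \frac{t}{6}$)
$-137 - 206 o{\left(7,9 - 11 \right)} = -137 - 206 \left(\left(9 - 11\right) + \frac{1}{6} \cdot 7\right) = -137 - 206 \left(\left(9 - 11\right) + \frac{7}{6}\right) = -137 - 206 \left(-2 + \frac{7}{6}\right) = -137 - - \frac{515}{3} = -137 + \frac{515}{3} = \frac{104}{3}$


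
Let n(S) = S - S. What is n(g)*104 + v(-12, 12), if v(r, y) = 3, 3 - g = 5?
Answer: 3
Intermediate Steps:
g = -2 (g = 3 - 1*5 = 3 - 5 = -2)
n(S) = 0
n(g)*104 + v(-12, 12) = 0*104 + 3 = 0 + 3 = 3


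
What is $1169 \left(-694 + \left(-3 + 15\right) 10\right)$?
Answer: $-671006$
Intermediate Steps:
$1169 \left(-694 + \left(-3 + 15\right) 10\right) = 1169 \left(-694 + 12 \cdot 10\right) = 1169 \left(-694 + 120\right) = 1169 \left(-574\right) = -671006$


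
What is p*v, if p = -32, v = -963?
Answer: 30816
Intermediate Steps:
p*v = -32*(-963) = 30816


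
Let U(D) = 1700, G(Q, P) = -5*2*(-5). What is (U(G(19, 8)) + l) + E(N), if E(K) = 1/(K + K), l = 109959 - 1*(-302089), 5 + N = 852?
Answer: 700889113/1694 ≈ 4.1375e+5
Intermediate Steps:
G(Q, P) = 50 (G(Q, P) = -10*(-5) = 50)
N = 847 (N = -5 + 852 = 847)
l = 412048 (l = 109959 + 302089 = 412048)
E(K) = 1/(2*K)
(U(G(19, 8)) + l) + E(N) = (1700 + 412048) + (1/2)/847 = 413748 + (1/2)*(1/847) = 413748 + 1/1694 = 700889113/1694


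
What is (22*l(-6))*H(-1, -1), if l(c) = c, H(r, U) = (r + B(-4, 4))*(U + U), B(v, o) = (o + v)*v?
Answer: -264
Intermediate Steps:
B(v, o) = v*(o + v)
H(r, U) = 2*U*r (H(r, U) = (r - 4*(4 - 4))*(U + U) = (r - 4*0)*(2*U) = (r + 0)*(2*U) = r*(2*U) = 2*U*r)
(22*l(-6))*H(-1, -1) = (22*(-6))*(2*(-1)*(-1)) = -132*2 = -264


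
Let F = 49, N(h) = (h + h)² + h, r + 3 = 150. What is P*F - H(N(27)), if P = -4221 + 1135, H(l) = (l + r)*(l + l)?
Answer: -18338954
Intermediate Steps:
r = 147 (r = -3 + 150 = 147)
N(h) = h + 4*h² (N(h) = (2*h)² + h = 4*h² + h = h + 4*h²)
H(l) = 2*l*(147 + l) (H(l) = (l + 147)*(l + l) = (147 + l)*(2*l) = 2*l*(147 + l))
P = -3086
P*F - H(N(27)) = -3086*49 - 2*27*(1 + 4*27)*(147 + 27*(1 + 4*27)) = -151214 - 2*27*(1 + 108)*(147 + 27*(1 + 108)) = -151214 - 2*27*109*(147 + 27*109) = -151214 - 2*2943*(147 + 2943) = -151214 - 2*2943*3090 = -151214 - 1*18187740 = -151214 - 18187740 = -18338954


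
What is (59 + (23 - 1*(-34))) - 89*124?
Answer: -10920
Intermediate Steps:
(59 + (23 - 1*(-34))) - 89*124 = (59 + (23 + 34)) - 11036 = (59 + 57) - 11036 = 116 - 11036 = -10920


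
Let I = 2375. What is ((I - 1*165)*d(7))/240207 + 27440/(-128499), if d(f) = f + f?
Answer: -4294780/50683677 ≈ -0.084737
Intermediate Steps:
d(f) = 2*f
((I - 1*165)*d(7))/240207 + 27440/(-128499) = ((2375 - 1*165)*(2*7))/240207 + 27440/(-128499) = ((2375 - 165)*14)*(1/240207) + 27440*(-1/128499) = (2210*14)*(1/240207) - 3920/18357 = 30940*(1/240207) - 3920/18357 = 30940/240207 - 3920/18357 = -4294780/50683677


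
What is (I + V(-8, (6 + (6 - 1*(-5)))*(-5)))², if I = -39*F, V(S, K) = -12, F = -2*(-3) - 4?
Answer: 8100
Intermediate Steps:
F = 2 (F = 6 - 4 = 2)
I = -78 (I = -39*2 = -78)
(I + V(-8, (6 + (6 - 1*(-5)))*(-5)))² = (-78 - 12)² = (-90)² = 8100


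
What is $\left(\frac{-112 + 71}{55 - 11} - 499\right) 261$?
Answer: $- \frac{5741217}{44} \approx -1.3048 \cdot 10^{5}$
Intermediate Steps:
$\left(\frac{-112 + 71}{55 - 11} - 499\right) 261 = \left(- \frac{41}{44} - 499\right) 261 = \left(- \frac{21997}{44}\right) 261 = - \frac{5741217}{44}$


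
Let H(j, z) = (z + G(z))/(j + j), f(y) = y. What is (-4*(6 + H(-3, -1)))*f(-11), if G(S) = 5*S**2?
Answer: 704/3 ≈ 234.67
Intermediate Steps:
H(j, z) = (z + 5*z**2)/(2*j) (H(j, z) = (z + 5*z**2)/(j + j) = (z + 5*z**2)/((2*j)) = (z + 5*z**2)*(1/(2*j)) = (z + 5*z**2)/(2*j))
(-4*(6 + H(-3, -1)))*f(-11) = -4*(6 + (1/2)*(-1)*(1 + 5*(-1))/(-3))*(-11) = -4*(6 + (1/2)*(-1)*(-1/3)*(1 - 5))*(-11) = -4*(6 + (1/2)*(-1)*(-1/3)*(-4))*(-11) = -4*(6 - 2/3)*(-11) = -4*16/3*(-11) = -64/3*(-11) = 704/3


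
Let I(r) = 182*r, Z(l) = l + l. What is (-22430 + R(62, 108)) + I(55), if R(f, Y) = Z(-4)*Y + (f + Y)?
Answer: -13114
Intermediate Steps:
Z(l) = 2*l
R(f, Y) = f - 7*Y (R(f, Y) = (2*(-4))*Y + (f + Y) = -8*Y + (Y + f) = f - 7*Y)
(-22430 + R(62, 108)) + I(55) = (-22430 + (62 - 7*108)) + 182*55 = (-22430 + (62 - 756)) + 10010 = (-22430 - 694) + 10010 = -23124 + 10010 = -13114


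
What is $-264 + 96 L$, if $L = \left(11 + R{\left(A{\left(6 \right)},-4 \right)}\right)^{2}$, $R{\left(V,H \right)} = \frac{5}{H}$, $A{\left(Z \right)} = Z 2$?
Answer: $8862$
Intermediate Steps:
$A{\left(Z \right)} = 2 Z$
$L = \frac{1521}{16}$ ($L = \left(11 + \frac{5}{-4}\right)^{2} = \left(11 + 5 \left(- \frac{1}{4}\right)\right)^{2} = \left(11 - \frac{5}{4}\right)^{2} = \left(\frac{39}{4}\right)^{2} = \frac{1521}{16} \approx 95.063$)
$-264 + 96 L = -264 + 96 \cdot \frac{1521}{16} = -264 + 9126 = 8862$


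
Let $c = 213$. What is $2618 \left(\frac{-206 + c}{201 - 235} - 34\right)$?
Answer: $-89551$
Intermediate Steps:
$2618 \left(\frac{-206 + c}{201 - 235} - 34\right) = 2618 \left(\frac{-206 + 213}{201 - 235} - 34\right) = 2618 \left(\frac{7}{-34} - 34\right) = 2618 \left(7 \left(- \frac{1}{34}\right) - 34\right) = 2618 \left(- \frac{7}{34} - 34\right) = 2618 \left(- \frac{1163}{34}\right) = -89551$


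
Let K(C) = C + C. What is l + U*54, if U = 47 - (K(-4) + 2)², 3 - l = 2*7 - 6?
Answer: 589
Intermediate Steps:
l = -5 (l = 3 - (2*7 - 6) = 3 - (14 - 6) = 3 - 1*8 = 3 - 8 = -5)
K(C) = 2*C
U = 11 (U = 47 - (2*(-4) + 2)² = 47 - (-8 + 2)² = 47 - 1*(-6)² = 47 - 1*36 = 47 - 36 = 11)
l + U*54 = -5 + 11*54 = -5 + 594 = 589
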